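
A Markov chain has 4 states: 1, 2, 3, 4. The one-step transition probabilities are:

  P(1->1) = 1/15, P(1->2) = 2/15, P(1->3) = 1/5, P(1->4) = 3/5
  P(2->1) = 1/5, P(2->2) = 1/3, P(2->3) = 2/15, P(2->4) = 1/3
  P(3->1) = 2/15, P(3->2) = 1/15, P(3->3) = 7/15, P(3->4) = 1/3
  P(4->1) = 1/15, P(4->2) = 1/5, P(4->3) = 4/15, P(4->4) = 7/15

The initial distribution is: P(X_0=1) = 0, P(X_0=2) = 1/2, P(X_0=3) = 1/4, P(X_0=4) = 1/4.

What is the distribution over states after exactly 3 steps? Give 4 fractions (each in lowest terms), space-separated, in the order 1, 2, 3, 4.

Answer: 743/6750 271/1500 1301/4500 1418/3375

Derivation:
Propagating the distribution step by step (d_{t+1} = d_t * P):
d_0 = (1=0, 2=1/2, 3=1/4, 4=1/4)
  d_1[1] = 0*1/15 + 1/2*1/5 + 1/4*2/15 + 1/4*1/15 = 3/20
  d_1[2] = 0*2/15 + 1/2*1/3 + 1/4*1/15 + 1/4*1/5 = 7/30
  d_1[3] = 0*1/5 + 1/2*2/15 + 1/4*7/15 + 1/4*4/15 = 1/4
  d_1[4] = 0*3/5 + 1/2*1/3 + 1/4*1/3 + 1/4*7/15 = 11/30
d_1 = (1=3/20, 2=7/30, 3=1/4, 4=11/30)
  d_2[1] = 3/20*1/15 + 7/30*1/5 + 1/4*2/15 + 11/30*1/15 = 103/900
  d_2[2] = 3/20*2/15 + 7/30*1/3 + 1/4*1/15 + 11/30*1/5 = 169/900
  d_2[3] = 3/20*1/5 + 7/30*2/15 + 1/4*7/15 + 11/30*4/15 = 62/225
  d_2[4] = 3/20*3/5 + 7/30*1/3 + 1/4*1/3 + 11/30*7/15 = 19/45
d_2 = (1=103/900, 2=169/900, 3=62/225, 4=19/45)
  d_3[1] = 103/900*1/15 + 169/900*1/5 + 62/225*2/15 + 19/45*1/15 = 743/6750
  d_3[2] = 103/900*2/15 + 169/900*1/3 + 62/225*1/15 + 19/45*1/5 = 271/1500
  d_3[3] = 103/900*1/5 + 169/900*2/15 + 62/225*7/15 + 19/45*4/15 = 1301/4500
  d_3[4] = 103/900*3/5 + 169/900*1/3 + 62/225*1/3 + 19/45*7/15 = 1418/3375
d_3 = (1=743/6750, 2=271/1500, 3=1301/4500, 4=1418/3375)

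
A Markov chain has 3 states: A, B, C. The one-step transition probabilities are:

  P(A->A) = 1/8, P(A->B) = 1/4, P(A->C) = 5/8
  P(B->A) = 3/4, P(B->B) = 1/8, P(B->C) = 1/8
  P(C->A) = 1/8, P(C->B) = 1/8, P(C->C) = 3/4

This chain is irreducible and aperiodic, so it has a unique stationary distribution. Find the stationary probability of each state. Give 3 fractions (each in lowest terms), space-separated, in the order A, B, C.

Answer: 13/59 9/59 37/59

Derivation:
The stationary distribution satisfies pi = pi * P, i.e.:
  pi_A = 1/8*pi_A + 3/4*pi_B + 1/8*pi_C
  pi_B = 1/4*pi_A + 1/8*pi_B + 1/8*pi_C
  pi_C = 5/8*pi_A + 1/8*pi_B + 3/4*pi_C
with normalization: pi_A + pi_B + pi_C = 1.

Using the first 2 balance equations plus normalization, the linear system A*pi = b is:
  [-7/8, 3/4, 1/8] . pi = 0
  [1/4, -7/8, 1/8] . pi = 0
  [1, 1, 1] . pi = 1

Solving yields:
  pi_A = 13/59
  pi_B = 9/59
  pi_C = 37/59

Verification (pi * P):
  13/59*1/8 + 9/59*3/4 + 37/59*1/8 = 13/59 = pi_A  (ok)
  13/59*1/4 + 9/59*1/8 + 37/59*1/8 = 9/59 = pi_B  (ok)
  13/59*5/8 + 9/59*1/8 + 37/59*3/4 = 37/59 = pi_C  (ok)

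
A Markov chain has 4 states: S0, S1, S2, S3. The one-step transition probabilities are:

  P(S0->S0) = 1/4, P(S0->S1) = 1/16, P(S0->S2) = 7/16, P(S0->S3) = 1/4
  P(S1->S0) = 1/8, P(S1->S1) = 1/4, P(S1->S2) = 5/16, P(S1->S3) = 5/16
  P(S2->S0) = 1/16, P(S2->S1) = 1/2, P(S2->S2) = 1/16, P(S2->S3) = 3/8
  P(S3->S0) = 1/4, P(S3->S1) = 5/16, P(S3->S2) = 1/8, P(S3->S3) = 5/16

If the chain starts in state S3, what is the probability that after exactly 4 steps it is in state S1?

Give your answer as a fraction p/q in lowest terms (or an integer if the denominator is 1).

Computing P^4 by repeated multiplication:
P^1 =
  S0: [1/4, 1/16, 7/16, 1/4]
  S1: [1/8, 1/4, 5/16, 5/16]
  S2: [1/16, 1/2, 1/16, 3/8]
  S3: [1/4, 5/16, 1/8, 5/16]
P^2 =
  S0: [41/256, 21/64, 3/16, 83/256]
  S1: [41/256, 83/256, 49/256, 83/256]
  S2: [45/256, 71/256, 15/64, 5/16]
  S3: [3/16, 65/256, 65/256, 39/128]
P^3 =
  S0: [89/512, 147/512, 921/4096, 1287/4096]
  S1: [711/4096, 295/1024, 917/4096, 161/512]
  S2: [351/2048, 1209/4096, 445/2048, 1295/4096]
  S3: [699/4096, 609/2048, 441/2048, 1297/4096]
P^4 =
  S0: [11269/65536, 19219/65536, 14359/65536, 20689/65536]
  S1: [11273/65536, 19207/65536, 7185/32768, 10343/32768]
  S2: [353/2048, 19133/65536, 14439/65536, 5167/16384]
  S3: [5651/32768, 2389/8192, 14459/65536, 20663/65536]

(P^4)[S3 -> S1] = 2389/8192

Answer: 2389/8192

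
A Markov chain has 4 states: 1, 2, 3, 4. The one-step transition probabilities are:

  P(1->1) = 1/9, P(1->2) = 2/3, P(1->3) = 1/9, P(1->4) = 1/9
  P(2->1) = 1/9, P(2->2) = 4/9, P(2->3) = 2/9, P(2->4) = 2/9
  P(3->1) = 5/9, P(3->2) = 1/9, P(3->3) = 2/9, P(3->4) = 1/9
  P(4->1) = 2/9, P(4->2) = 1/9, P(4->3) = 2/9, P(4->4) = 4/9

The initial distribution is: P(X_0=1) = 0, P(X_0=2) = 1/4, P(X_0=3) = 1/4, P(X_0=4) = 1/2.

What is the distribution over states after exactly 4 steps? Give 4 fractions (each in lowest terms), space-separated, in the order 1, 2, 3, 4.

Propagating the distribution step by step (d_{t+1} = d_t * P):
d_0 = (1=0, 2=1/4, 3=1/4, 4=1/2)
  d_1[1] = 0*1/9 + 1/4*1/9 + 1/4*5/9 + 1/2*2/9 = 5/18
  d_1[2] = 0*2/3 + 1/4*4/9 + 1/4*1/9 + 1/2*1/9 = 7/36
  d_1[3] = 0*1/9 + 1/4*2/9 + 1/4*2/9 + 1/2*2/9 = 2/9
  d_1[4] = 0*1/9 + 1/4*2/9 + 1/4*1/9 + 1/2*4/9 = 11/36
d_1 = (1=5/18, 2=7/36, 3=2/9, 4=11/36)
  d_2[1] = 5/18*1/9 + 7/36*1/9 + 2/9*5/9 + 11/36*2/9 = 79/324
  d_2[2] = 5/18*2/3 + 7/36*4/9 + 2/9*1/9 + 11/36*1/9 = 107/324
  d_2[3] = 5/18*1/9 + 7/36*2/9 + 2/9*2/9 + 11/36*2/9 = 31/162
  d_2[4] = 5/18*1/9 + 7/36*2/9 + 2/9*1/9 + 11/36*4/9 = 19/81
d_2 = (1=79/324, 2=107/324, 3=31/162, 4=19/81)
  d_3[1] = 79/324*1/9 + 107/324*1/9 + 31/162*5/9 + 19/81*2/9 = 2/9
  d_3[2] = 79/324*2/3 + 107/324*4/9 + 31/162*1/9 + 19/81*1/9 = 260/729
  d_3[3] = 79/324*1/9 + 107/324*2/9 + 31/162*2/9 + 19/81*2/9 = 569/2916
  d_3[4] = 79/324*1/9 + 107/324*2/9 + 31/162*1/9 + 19/81*4/9 = 659/2916
d_3 = (1=2/9, 2=260/729, 3=569/2916, 4=659/2916)
  d_4[1] = 2/9*1/9 + 260/729*1/9 + 569/2916*5/9 + 659/2916*2/9 = 5851/26244
  d_4[2] = 2/9*2/3 + 260/729*4/9 + 569/2916*1/9 + 659/2916*1/9 = 773/2187
  d_4[3] = 2/9*1/9 + 260/729*2/9 + 569/2916*2/9 + 659/2916*2/9 = 16/81
  d_4[4] = 2/9*1/9 + 260/729*2/9 + 569/2916*1/9 + 659/2916*4/9 = 5933/26244
d_4 = (1=5851/26244, 2=773/2187, 3=16/81, 4=5933/26244)

Answer: 5851/26244 773/2187 16/81 5933/26244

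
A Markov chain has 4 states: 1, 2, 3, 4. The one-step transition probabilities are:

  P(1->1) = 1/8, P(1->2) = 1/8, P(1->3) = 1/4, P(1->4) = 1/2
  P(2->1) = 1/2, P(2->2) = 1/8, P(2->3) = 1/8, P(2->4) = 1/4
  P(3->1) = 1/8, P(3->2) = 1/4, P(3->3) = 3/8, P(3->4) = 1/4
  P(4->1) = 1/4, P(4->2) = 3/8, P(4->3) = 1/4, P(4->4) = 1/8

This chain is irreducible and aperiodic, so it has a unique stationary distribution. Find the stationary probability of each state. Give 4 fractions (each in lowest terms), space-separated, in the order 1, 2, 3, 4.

Answer: 53/217 7/31 55/217 60/217

Derivation:
The stationary distribution satisfies pi = pi * P, i.e.:
  pi_1 = 1/8*pi_1 + 1/2*pi_2 + 1/8*pi_3 + 1/4*pi_4
  pi_2 = 1/8*pi_1 + 1/8*pi_2 + 1/4*pi_3 + 3/8*pi_4
  pi_3 = 1/4*pi_1 + 1/8*pi_2 + 3/8*pi_3 + 1/4*pi_4
  pi_4 = 1/2*pi_1 + 1/4*pi_2 + 1/4*pi_3 + 1/8*pi_4
with normalization: pi_1 + pi_2 + pi_3 + pi_4 = 1.

Using the first 3 balance equations plus normalization, the linear system A*pi = b is:
  [-7/8, 1/2, 1/8, 1/4] . pi = 0
  [1/8, -7/8, 1/4, 3/8] . pi = 0
  [1/4, 1/8, -5/8, 1/4] . pi = 0
  [1, 1, 1, 1] . pi = 1

Solving yields:
  pi_1 = 53/217
  pi_2 = 7/31
  pi_3 = 55/217
  pi_4 = 60/217

Verification (pi * P):
  53/217*1/8 + 7/31*1/2 + 55/217*1/8 + 60/217*1/4 = 53/217 = pi_1  (ok)
  53/217*1/8 + 7/31*1/8 + 55/217*1/4 + 60/217*3/8 = 7/31 = pi_2  (ok)
  53/217*1/4 + 7/31*1/8 + 55/217*3/8 + 60/217*1/4 = 55/217 = pi_3  (ok)
  53/217*1/2 + 7/31*1/4 + 55/217*1/4 + 60/217*1/8 = 60/217 = pi_4  (ok)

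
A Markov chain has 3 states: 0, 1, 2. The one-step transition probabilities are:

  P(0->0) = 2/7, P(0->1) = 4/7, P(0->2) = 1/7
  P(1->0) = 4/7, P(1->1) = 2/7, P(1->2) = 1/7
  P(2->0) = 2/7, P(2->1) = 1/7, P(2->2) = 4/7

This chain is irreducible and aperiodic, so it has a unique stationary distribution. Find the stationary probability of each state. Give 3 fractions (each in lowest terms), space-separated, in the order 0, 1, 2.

Answer: 7/18 13/36 1/4

Derivation:
The stationary distribution satisfies pi = pi * P, i.e.:
  pi_0 = 2/7*pi_0 + 4/7*pi_1 + 2/7*pi_2
  pi_1 = 4/7*pi_0 + 2/7*pi_1 + 1/7*pi_2
  pi_2 = 1/7*pi_0 + 1/7*pi_1 + 4/7*pi_2
with normalization: pi_0 + pi_1 + pi_2 = 1.

Using the first 2 balance equations plus normalization, the linear system A*pi = b is:
  [-5/7, 4/7, 2/7] . pi = 0
  [4/7, -5/7, 1/7] . pi = 0
  [1, 1, 1] . pi = 1

Solving yields:
  pi_0 = 7/18
  pi_1 = 13/36
  pi_2 = 1/4

Verification (pi * P):
  7/18*2/7 + 13/36*4/7 + 1/4*2/7 = 7/18 = pi_0  (ok)
  7/18*4/7 + 13/36*2/7 + 1/4*1/7 = 13/36 = pi_1  (ok)
  7/18*1/7 + 13/36*1/7 + 1/4*4/7 = 1/4 = pi_2  (ok)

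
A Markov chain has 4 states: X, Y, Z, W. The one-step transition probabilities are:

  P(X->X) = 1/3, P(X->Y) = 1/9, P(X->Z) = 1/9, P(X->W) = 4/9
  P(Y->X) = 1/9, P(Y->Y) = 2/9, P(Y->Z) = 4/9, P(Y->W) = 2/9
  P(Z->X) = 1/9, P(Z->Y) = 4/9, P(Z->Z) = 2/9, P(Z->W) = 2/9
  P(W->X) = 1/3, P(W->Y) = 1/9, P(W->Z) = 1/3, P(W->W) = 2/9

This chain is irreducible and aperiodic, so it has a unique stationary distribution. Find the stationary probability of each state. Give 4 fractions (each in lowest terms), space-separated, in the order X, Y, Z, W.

Answer: 13/59 149/649 181/649 16/59

Derivation:
The stationary distribution satisfies pi = pi * P, i.e.:
  pi_X = 1/3*pi_X + 1/9*pi_Y + 1/9*pi_Z + 1/3*pi_W
  pi_Y = 1/9*pi_X + 2/9*pi_Y + 4/9*pi_Z + 1/9*pi_W
  pi_Z = 1/9*pi_X + 4/9*pi_Y + 2/9*pi_Z + 1/3*pi_W
  pi_W = 4/9*pi_X + 2/9*pi_Y + 2/9*pi_Z + 2/9*pi_W
with normalization: pi_X + pi_Y + pi_Z + pi_W = 1.

Using the first 3 balance equations plus normalization, the linear system A*pi = b is:
  [-2/3, 1/9, 1/9, 1/3] . pi = 0
  [1/9, -7/9, 4/9, 1/9] . pi = 0
  [1/9, 4/9, -7/9, 1/3] . pi = 0
  [1, 1, 1, 1] . pi = 1

Solving yields:
  pi_X = 13/59
  pi_Y = 149/649
  pi_Z = 181/649
  pi_W = 16/59

Verification (pi * P):
  13/59*1/3 + 149/649*1/9 + 181/649*1/9 + 16/59*1/3 = 13/59 = pi_X  (ok)
  13/59*1/9 + 149/649*2/9 + 181/649*4/9 + 16/59*1/9 = 149/649 = pi_Y  (ok)
  13/59*1/9 + 149/649*4/9 + 181/649*2/9 + 16/59*1/3 = 181/649 = pi_Z  (ok)
  13/59*4/9 + 149/649*2/9 + 181/649*2/9 + 16/59*2/9 = 16/59 = pi_W  (ok)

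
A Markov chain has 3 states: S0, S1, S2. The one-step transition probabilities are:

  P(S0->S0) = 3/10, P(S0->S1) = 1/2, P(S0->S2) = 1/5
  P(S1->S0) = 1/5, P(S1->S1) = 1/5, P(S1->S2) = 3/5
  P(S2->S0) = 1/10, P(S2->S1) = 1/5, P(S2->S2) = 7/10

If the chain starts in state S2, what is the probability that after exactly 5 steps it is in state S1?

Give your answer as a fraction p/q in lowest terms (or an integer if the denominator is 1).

Answer: 3079/12500

Derivation:
Computing P^5 by repeated multiplication:
P^1 =
  S0: [3/10, 1/2, 1/5]
  S1: [1/5, 1/5, 3/5]
  S2: [1/10, 1/5, 7/10]
P^2 =
  S0: [21/100, 29/100, 1/2]
  S1: [4/25, 13/50, 29/50]
  S2: [7/50, 23/100, 63/100]
P^3 =
  S0: [171/1000, 263/1000, 283/500]
  S1: [79/500, 31/125, 297/500]
  S2: [151/1000, 121/500, 607/1000]
P^4 =
  S0: [321/2000, 2513/10000, 2941/5000]
  S1: [391/2500, 1237/5000, 2981/5000]
  S2: [193/1250, 2453/10000, 6003/10000]
P^5 =
  S0: [15723/100000, 4963/20000, 29731/50000]
  S1: [7801/50000, 6173/25000, 29853/50000]
  S2: [15541/100000, 3079/12500, 59827/100000]

(P^5)[S2 -> S1] = 3079/12500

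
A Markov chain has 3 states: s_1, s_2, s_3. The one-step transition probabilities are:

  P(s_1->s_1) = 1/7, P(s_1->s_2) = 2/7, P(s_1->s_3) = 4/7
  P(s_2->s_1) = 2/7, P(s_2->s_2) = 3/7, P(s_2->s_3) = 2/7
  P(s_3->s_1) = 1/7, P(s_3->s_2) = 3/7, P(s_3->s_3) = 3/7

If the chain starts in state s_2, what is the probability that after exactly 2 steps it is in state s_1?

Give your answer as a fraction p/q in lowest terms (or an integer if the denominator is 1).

Computing P^2 by repeated multiplication:
P^1 =
  s_1: [1/7, 2/7, 4/7]
  s_2: [2/7, 3/7, 2/7]
  s_3: [1/7, 3/7, 3/7]
P^2 =
  s_1: [9/49, 20/49, 20/49]
  s_2: [10/49, 19/49, 20/49]
  s_3: [10/49, 20/49, 19/49]

(P^2)[s_2 -> s_1] = 10/49

Answer: 10/49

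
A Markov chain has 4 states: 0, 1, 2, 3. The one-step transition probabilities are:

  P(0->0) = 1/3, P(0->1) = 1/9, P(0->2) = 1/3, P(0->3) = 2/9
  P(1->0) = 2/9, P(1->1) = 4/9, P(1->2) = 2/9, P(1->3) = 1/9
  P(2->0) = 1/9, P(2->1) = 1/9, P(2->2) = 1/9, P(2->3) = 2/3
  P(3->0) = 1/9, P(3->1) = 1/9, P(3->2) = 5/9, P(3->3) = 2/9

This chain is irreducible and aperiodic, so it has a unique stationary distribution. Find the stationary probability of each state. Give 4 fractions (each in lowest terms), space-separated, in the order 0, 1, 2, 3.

Answer: 1/6 1/6 25/78 9/26

Derivation:
The stationary distribution satisfies pi = pi * P, i.e.:
  pi_0 = 1/3*pi_0 + 2/9*pi_1 + 1/9*pi_2 + 1/9*pi_3
  pi_1 = 1/9*pi_0 + 4/9*pi_1 + 1/9*pi_2 + 1/9*pi_3
  pi_2 = 1/3*pi_0 + 2/9*pi_1 + 1/9*pi_2 + 5/9*pi_3
  pi_3 = 2/9*pi_0 + 1/9*pi_1 + 2/3*pi_2 + 2/9*pi_3
with normalization: pi_0 + pi_1 + pi_2 + pi_3 = 1.

Using the first 3 balance equations plus normalization, the linear system A*pi = b is:
  [-2/3, 2/9, 1/9, 1/9] . pi = 0
  [1/9, -5/9, 1/9, 1/9] . pi = 0
  [1/3, 2/9, -8/9, 5/9] . pi = 0
  [1, 1, 1, 1] . pi = 1

Solving yields:
  pi_0 = 1/6
  pi_1 = 1/6
  pi_2 = 25/78
  pi_3 = 9/26

Verification (pi * P):
  1/6*1/3 + 1/6*2/9 + 25/78*1/9 + 9/26*1/9 = 1/6 = pi_0  (ok)
  1/6*1/9 + 1/6*4/9 + 25/78*1/9 + 9/26*1/9 = 1/6 = pi_1  (ok)
  1/6*1/3 + 1/6*2/9 + 25/78*1/9 + 9/26*5/9 = 25/78 = pi_2  (ok)
  1/6*2/9 + 1/6*1/9 + 25/78*2/3 + 9/26*2/9 = 9/26 = pi_3  (ok)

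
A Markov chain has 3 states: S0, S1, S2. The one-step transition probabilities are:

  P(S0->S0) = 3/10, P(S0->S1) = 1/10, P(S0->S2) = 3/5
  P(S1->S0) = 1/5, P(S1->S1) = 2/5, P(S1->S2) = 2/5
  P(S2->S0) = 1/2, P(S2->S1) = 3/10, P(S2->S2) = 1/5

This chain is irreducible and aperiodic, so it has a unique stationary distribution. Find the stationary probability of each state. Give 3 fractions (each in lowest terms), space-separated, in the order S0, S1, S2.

The stationary distribution satisfies pi = pi * P, i.e.:
  pi_S0 = 3/10*pi_S0 + 1/5*pi_S1 + 1/2*pi_S2
  pi_S1 = 1/10*pi_S0 + 2/5*pi_S1 + 3/10*pi_S2
  pi_S2 = 3/5*pi_S0 + 2/5*pi_S1 + 1/5*pi_S2
with normalization: pi_S0 + pi_S1 + pi_S2 = 1.

Using the first 2 balance equations plus normalization, the linear system A*pi = b is:
  [-7/10, 1/5, 1/2] . pi = 0
  [1/10, -3/5, 3/10] . pi = 0
  [1, 1, 1] . pi = 1

Solving yields:
  pi_S0 = 6/17
  pi_S1 = 13/51
  pi_S2 = 20/51

Verification (pi * P):
  6/17*3/10 + 13/51*1/5 + 20/51*1/2 = 6/17 = pi_S0  (ok)
  6/17*1/10 + 13/51*2/5 + 20/51*3/10 = 13/51 = pi_S1  (ok)
  6/17*3/5 + 13/51*2/5 + 20/51*1/5 = 20/51 = pi_S2  (ok)

Answer: 6/17 13/51 20/51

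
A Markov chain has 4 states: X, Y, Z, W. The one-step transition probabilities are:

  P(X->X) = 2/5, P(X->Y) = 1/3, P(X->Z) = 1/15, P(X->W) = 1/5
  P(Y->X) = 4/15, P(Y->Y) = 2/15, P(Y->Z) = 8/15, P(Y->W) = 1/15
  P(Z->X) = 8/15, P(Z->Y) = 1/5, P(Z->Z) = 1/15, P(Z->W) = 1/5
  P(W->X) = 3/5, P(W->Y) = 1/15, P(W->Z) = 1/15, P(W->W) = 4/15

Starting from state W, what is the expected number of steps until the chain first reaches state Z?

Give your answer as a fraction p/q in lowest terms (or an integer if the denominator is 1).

Let h_i = expected steps to first reach Z from state i.
Boundary: h_Z = 0.
First-step equations for the other states:
  h_X = 1 + 2/5*h_X + 1/3*h_Y + 1/15*h_Z + 1/5*h_W
  h_Y = 1 + 4/15*h_X + 2/15*h_Y + 8/15*h_Z + 1/15*h_W
  h_W = 1 + 3/5*h_X + 1/15*h_Y + 1/15*h_Z + 4/15*h_W

Substituting h_Z = 0 and rearranging gives the linear system (I - Q) h = 1:
  [3/5, -1/3, -1/5] . (h_X, h_Y, h_W) = 1
  [-4/15, 13/15, -1/15] . (h_X, h_Y, h_W) = 1
  [-3/5, -1/15, 11/15] . (h_X, h_Y, h_W) = 1

Solving yields:
  h_X = 366/65
  h_Y = 219/65
  h_W = 408/65

Starting state is W, so the expected hitting time is h_W = 408/65.

Answer: 408/65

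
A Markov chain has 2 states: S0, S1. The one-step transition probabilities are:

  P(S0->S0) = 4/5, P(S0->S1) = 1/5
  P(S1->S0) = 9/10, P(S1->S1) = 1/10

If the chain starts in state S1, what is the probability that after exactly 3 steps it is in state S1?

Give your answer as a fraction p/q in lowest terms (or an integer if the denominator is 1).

Answer: 181/1000

Derivation:
Computing P^3 by repeated multiplication:
P^1 =
  S0: [4/5, 1/5]
  S1: [9/10, 1/10]
P^2 =
  S0: [41/50, 9/50]
  S1: [81/100, 19/100]
P^3 =
  S0: [409/500, 91/500]
  S1: [819/1000, 181/1000]

(P^3)[S1 -> S1] = 181/1000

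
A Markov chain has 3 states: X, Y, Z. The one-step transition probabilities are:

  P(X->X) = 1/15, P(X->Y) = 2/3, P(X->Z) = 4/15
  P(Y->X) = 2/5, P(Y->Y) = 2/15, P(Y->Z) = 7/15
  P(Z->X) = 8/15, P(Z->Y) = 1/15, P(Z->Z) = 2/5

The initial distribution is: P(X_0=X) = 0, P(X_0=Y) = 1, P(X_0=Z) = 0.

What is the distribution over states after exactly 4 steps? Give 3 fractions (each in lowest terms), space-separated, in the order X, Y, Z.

Answer: 17096/50625 14597/50625 18932/50625

Derivation:
Propagating the distribution step by step (d_{t+1} = d_t * P):
d_0 = (X=0, Y=1, Z=0)
  d_1[X] = 0*1/15 + 1*2/5 + 0*8/15 = 2/5
  d_1[Y] = 0*2/3 + 1*2/15 + 0*1/15 = 2/15
  d_1[Z] = 0*4/15 + 1*7/15 + 0*2/5 = 7/15
d_1 = (X=2/5, Y=2/15, Z=7/15)
  d_2[X] = 2/5*1/15 + 2/15*2/5 + 7/15*8/15 = 74/225
  d_2[Y] = 2/5*2/3 + 2/15*2/15 + 7/15*1/15 = 71/225
  d_2[Z] = 2/5*4/15 + 2/15*7/15 + 7/15*2/5 = 16/45
d_2 = (X=74/225, Y=71/225, Z=16/45)
  d_3[X] = 74/225*1/15 + 71/225*2/5 + 16/45*8/15 = 76/225
  d_3[Y] = 74/225*2/3 + 71/225*2/15 + 16/45*1/15 = 962/3375
  d_3[Z] = 74/225*4/15 + 71/225*7/15 + 16/45*2/5 = 1273/3375
d_3 = (X=76/225, Y=962/3375, Z=1273/3375)
  d_4[X] = 76/225*1/15 + 962/3375*2/5 + 1273/3375*8/15 = 17096/50625
  d_4[Y] = 76/225*2/3 + 962/3375*2/15 + 1273/3375*1/15 = 14597/50625
  d_4[Z] = 76/225*4/15 + 962/3375*7/15 + 1273/3375*2/5 = 18932/50625
d_4 = (X=17096/50625, Y=14597/50625, Z=18932/50625)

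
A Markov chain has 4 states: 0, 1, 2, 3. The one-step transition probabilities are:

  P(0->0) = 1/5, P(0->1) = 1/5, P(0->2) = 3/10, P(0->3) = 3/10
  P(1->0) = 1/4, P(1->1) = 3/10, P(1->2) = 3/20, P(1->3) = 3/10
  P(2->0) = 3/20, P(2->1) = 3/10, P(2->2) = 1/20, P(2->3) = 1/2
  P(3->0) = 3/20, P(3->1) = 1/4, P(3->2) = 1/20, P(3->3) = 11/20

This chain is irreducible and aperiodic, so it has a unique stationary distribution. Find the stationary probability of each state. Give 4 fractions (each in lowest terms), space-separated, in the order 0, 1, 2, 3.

Answer: 334/1803 937/3606 147/1202 260/601

Derivation:
The stationary distribution satisfies pi = pi * P, i.e.:
  pi_0 = 1/5*pi_0 + 1/4*pi_1 + 3/20*pi_2 + 3/20*pi_3
  pi_1 = 1/5*pi_0 + 3/10*pi_1 + 3/10*pi_2 + 1/4*pi_3
  pi_2 = 3/10*pi_0 + 3/20*pi_1 + 1/20*pi_2 + 1/20*pi_3
  pi_3 = 3/10*pi_0 + 3/10*pi_1 + 1/2*pi_2 + 11/20*pi_3
with normalization: pi_0 + pi_1 + pi_2 + pi_3 = 1.

Using the first 3 balance equations plus normalization, the linear system A*pi = b is:
  [-4/5, 1/4, 3/20, 3/20] . pi = 0
  [1/5, -7/10, 3/10, 1/4] . pi = 0
  [3/10, 3/20, -19/20, 1/20] . pi = 0
  [1, 1, 1, 1] . pi = 1

Solving yields:
  pi_0 = 334/1803
  pi_1 = 937/3606
  pi_2 = 147/1202
  pi_3 = 260/601

Verification (pi * P):
  334/1803*1/5 + 937/3606*1/4 + 147/1202*3/20 + 260/601*3/20 = 334/1803 = pi_0  (ok)
  334/1803*1/5 + 937/3606*3/10 + 147/1202*3/10 + 260/601*1/4 = 937/3606 = pi_1  (ok)
  334/1803*3/10 + 937/3606*3/20 + 147/1202*1/20 + 260/601*1/20 = 147/1202 = pi_2  (ok)
  334/1803*3/10 + 937/3606*3/10 + 147/1202*1/2 + 260/601*11/20 = 260/601 = pi_3  (ok)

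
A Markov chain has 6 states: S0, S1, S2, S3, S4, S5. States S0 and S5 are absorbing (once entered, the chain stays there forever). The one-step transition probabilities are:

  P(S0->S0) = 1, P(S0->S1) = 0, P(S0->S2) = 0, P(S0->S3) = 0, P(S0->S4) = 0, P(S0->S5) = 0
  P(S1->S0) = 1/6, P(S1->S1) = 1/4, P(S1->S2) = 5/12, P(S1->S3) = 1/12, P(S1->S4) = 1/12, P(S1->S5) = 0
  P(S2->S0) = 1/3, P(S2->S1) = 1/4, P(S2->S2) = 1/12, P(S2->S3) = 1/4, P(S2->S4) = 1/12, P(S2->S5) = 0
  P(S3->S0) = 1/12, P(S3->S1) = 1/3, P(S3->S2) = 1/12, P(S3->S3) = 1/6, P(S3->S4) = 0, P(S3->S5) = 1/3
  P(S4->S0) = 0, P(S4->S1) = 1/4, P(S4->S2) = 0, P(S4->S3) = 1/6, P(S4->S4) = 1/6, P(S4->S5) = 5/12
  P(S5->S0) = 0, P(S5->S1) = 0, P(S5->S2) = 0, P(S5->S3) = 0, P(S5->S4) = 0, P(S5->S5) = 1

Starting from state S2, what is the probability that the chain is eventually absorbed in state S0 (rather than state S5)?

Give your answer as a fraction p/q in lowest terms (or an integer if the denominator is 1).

Let a_i = P(absorbed in S0 | start in state i).
Boundary conditions: a_S0 = 1, a_S5 = 0.
For each transient state i, a_i = sum_j P(i->j) * a_j:
  a_S1 = 1/6*a_S0 + 1/4*a_S1 + 5/12*a_S2 + 1/12*a_S3 + 1/12*a_S4 + 0*a_S5
  a_S2 = 1/3*a_S0 + 1/4*a_S1 + 1/12*a_S2 + 1/4*a_S3 + 1/12*a_S4 + 0*a_S5
  a_S3 = 1/12*a_S0 + 1/3*a_S1 + 1/12*a_S2 + 1/6*a_S3 + 0*a_S4 + 1/3*a_S5
  a_S4 = 0*a_S0 + 1/4*a_S1 + 0*a_S2 + 1/6*a_S3 + 1/6*a_S4 + 5/12*a_S5

Substituting a_S0 = 1 and a_S5 = 0, rearrange to (I - Q) a = r where r[i] = P(i -> S0):
  [3/4, -5/12, -1/12, -1/12] . (a_S1, a_S2, a_S3, a_S4) = 1/6
  [-1/4, 11/12, -1/4, -1/12] . (a_S1, a_S2, a_S3, a_S4) = 1/3
  [-1/3, -1/12, 5/6, 0] . (a_S1, a_S2, a_S3, a_S4) = 1/12
  [-1/4, 0, -1/6, 5/6] . (a_S1, a_S2, a_S3, a_S4) = 0

Solving yields:
  a_S1 = 2238/3217
  a_S2 = 2261/3217
  a_S3 = 1443/3217
  a_S4 = 960/3217

Starting state is S2, so the absorption probability is a_S2 = 2261/3217.

Answer: 2261/3217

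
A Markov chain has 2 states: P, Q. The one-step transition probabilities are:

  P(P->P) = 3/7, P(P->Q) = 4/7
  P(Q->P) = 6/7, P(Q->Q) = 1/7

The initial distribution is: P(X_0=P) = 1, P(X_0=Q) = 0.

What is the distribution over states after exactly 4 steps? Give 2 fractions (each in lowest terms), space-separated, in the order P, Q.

Propagating the distribution step by step (d_{t+1} = d_t * P):
d_0 = (P=1, Q=0)
  d_1[P] = 1*3/7 + 0*6/7 = 3/7
  d_1[Q] = 1*4/7 + 0*1/7 = 4/7
d_1 = (P=3/7, Q=4/7)
  d_2[P] = 3/7*3/7 + 4/7*6/7 = 33/49
  d_2[Q] = 3/7*4/7 + 4/7*1/7 = 16/49
d_2 = (P=33/49, Q=16/49)
  d_3[P] = 33/49*3/7 + 16/49*6/7 = 195/343
  d_3[Q] = 33/49*4/7 + 16/49*1/7 = 148/343
d_3 = (P=195/343, Q=148/343)
  d_4[P] = 195/343*3/7 + 148/343*6/7 = 1473/2401
  d_4[Q] = 195/343*4/7 + 148/343*1/7 = 928/2401
d_4 = (P=1473/2401, Q=928/2401)

Answer: 1473/2401 928/2401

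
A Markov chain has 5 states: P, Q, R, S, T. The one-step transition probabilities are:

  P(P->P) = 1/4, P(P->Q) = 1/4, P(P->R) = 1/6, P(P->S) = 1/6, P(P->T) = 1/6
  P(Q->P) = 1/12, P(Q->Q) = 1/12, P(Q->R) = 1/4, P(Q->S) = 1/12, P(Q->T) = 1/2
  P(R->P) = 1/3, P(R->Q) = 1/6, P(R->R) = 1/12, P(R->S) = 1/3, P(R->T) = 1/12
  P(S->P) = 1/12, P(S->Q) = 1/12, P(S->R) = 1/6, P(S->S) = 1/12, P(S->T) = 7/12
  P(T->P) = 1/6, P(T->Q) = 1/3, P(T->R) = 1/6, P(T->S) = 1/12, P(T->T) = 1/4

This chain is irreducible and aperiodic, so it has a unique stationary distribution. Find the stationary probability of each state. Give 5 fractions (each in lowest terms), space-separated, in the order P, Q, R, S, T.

Answer: 2369/13066 2663/13066 2215/13066 920/6533 3979/13066

Derivation:
The stationary distribution satisfies pi = pi * P, i.e.:
  pi_P = 1/4*pi_P + 1/12*pi_Q + 1/3*pi_R + 1/12*pi_S + 1/6*pi_T
  pi_Q = 1/4*pi_P + 1/12*pi_Q + 1/6*pi_R + 1/12*pi_S + 1/3*pi_T
  pi_R = 1/6*pi_P + 1/4*pi_Q + 1/12*pi_R + 1/6*pi_S + 1/6*pi_T
  pi_S = 1/6*pi_P + 1/12*pi_Q + 1/3*pi_R + 1/12*pi_S + 1/12*pi_T
  pi_T = 1/6*pi_P + 1/2*pi_Q + 1/12*pi_R + 7/12*pi_S + 1/4*pi_T
with normalization: pi_P + pi_Q + pi_R + pi_S + pi_T = 1.

Using the first 4 balance equations plus normalization, the linear system A*pi = b is:
  [-3/4, 1/12, 1/3, 1/12, 1/6] . pi = 0
  [1/4, -11/12, 1/6, 1/12, 1/3] . pi = 0
  [1/6, 1/4, -11/12, 1/6, 1/6] . pi = 0
  [1/6, 1/12, 1/3, -11/12, 1/12] . pi = 0
  [1, 1, 1, 1, 1] . pi = 1

Solving yields:
  pi_P = 2369/13066
  pi_Q = 2663/13066
  pi_R = 2215/13066
  pi_S = 920/6533
  pi_T = 3979/13066

Verification (pi * P):
  2369/13066*1/4 + 2663/13066*1/12 + 2215/13066*1/3 + 920/6533*1/12 + 3979/13066*1/6 = 2369/13066 = pi_P  (ok)
  2369/13066*1/4 + 2663/13066*1/12 + 2215/13066*1/6 + 920/6533*1/12 + 3979/13066*1/3 = 2663/13066 = pi_Q  (ok)
  2369/13066*1/6 + 2663/13066*1/4 + 2215/13066*1/12 + 920/6533*1/6 + 3979/13066*1/6 = 2215/13066 = pi_R  (ok)
  2369/13066*1/6 + 2663/13066*1/12 + 2215/13066*1/3 + 920/6533*1/12 + 3979/13066*1/12 = 920/6533 = pi_S  (ok)
  2369/13066*1/6 + 2663/13066*1/2 + 2215/13066*1/12 + 920/6533*7/12 + 3979/13066*1/4 = 3979/13066 = pi_T  (ok)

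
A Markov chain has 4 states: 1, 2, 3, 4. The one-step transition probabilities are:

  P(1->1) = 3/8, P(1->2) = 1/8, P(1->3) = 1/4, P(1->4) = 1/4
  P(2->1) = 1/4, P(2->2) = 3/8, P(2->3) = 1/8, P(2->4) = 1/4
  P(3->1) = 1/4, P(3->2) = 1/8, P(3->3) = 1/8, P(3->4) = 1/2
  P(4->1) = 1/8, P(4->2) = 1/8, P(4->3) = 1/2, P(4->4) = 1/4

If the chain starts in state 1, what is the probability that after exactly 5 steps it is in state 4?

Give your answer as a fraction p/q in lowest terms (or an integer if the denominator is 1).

Computing P^5 by repeated multiplication:
P^1 =
  1: [3/8, 1/8, 1/4, 1/4]
  2: [1/4, 3/8, 1/8, 1/4]
  3: [1/4, 1/8, 1/8, 1/2]
  4: [1/8, 1/8, 1/2, 1/4]
P^2 =
  1: [17/64, 5/32, 17/64, 5/16]
  2: [1/4, 7/32, 1/4, 9/32]
  3: [7/32, 5/32, 11/32, 9/32]
  4: [15/64, 5/32, 15/64, 3/8]
P^3 =
  1: [125/512, 21/128, 141/512, 81/256]
  2: [63/256, 23/128, 67/256, 5/16]
  3: [31/128, 21/128, 33/128, 43/128]
  4: [119/512, 21/128, 151/512, 79/256]
P^4 =
  1: [987/4096, 85/512, 1123/4096, 653/2048]
  2: [495/2048, 87/512, 559/2048, 323/1024]
  3: [61/256, 85/512, 9/32, 161/512]
  4: [985/4096, 85/512, 1105/4096, 663/2048]
P^5 =
  1: [7873/32768, 341/2048, 9001/32768, 5219/16384]
  2: [3945/16384, 343/2048, 4481/16384, 2607/8192]
  3: [985/4096, 341/2048, 1117/4096, 41/128]
  4: [7851/32768, 341/2048, 9059/32768, 5201/16384]

(P^5)[1 -> 4] = 5219/16384

Answer: 5219/16384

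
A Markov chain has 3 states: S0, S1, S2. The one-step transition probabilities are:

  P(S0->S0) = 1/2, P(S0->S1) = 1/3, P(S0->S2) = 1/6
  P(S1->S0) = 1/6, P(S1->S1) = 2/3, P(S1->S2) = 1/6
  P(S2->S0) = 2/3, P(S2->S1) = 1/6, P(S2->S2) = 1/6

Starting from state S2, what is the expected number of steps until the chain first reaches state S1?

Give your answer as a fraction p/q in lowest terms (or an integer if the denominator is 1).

Let h_i = expected steps to first reach S1 from state i.
Boundary: h_S1 = 0.
First-step equations for the other states:
  h_S0 = 1 + 1/2*h_S0 + 1/3*h_S1 + 1/6*h_S2
  h_S2 = 1 + 2/3*h_S0 + 1/6*h_S1 + 1/6*h_S2

Substituting h_S1 = 0 and rearranging gives the linear system (I - Q) h = 1:
  [1/2, -1/6] . (h_S0, h_S2) = 1
  [-2/3, 5/6] . (h_S0, h_S2) = 1

Solving yields:
  h_S0 = 36/11
  h_S2 = 42/11

Starting state is S2, so the expected hitting time is h_S2 = 42/11.

Answer: 42/11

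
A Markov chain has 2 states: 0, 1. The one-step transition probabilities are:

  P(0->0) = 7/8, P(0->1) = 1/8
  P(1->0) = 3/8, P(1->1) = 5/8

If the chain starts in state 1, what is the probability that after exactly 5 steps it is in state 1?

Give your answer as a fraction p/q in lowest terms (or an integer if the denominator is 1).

Answer: 35/128

Derivation:
Computing P^5 by repeated multiplication:
P^1 =
  0: [7/8, 1/8]
  1: [3/8, 5/8]
P^2 =
  0: [13/16, 3/16]
  1: [9/16, 7/16]
P^3 =
  0: [25/32, 7/32]
  1: [21/32, 11/32]
P^4 =
  0: [49/64, 15/64]
  1: [45/64, 19/64]
P^5 =
  0: [97/128, 31/128]
  1: [93/128, 35/128]

(P^5)[1 -> 1] = 35/128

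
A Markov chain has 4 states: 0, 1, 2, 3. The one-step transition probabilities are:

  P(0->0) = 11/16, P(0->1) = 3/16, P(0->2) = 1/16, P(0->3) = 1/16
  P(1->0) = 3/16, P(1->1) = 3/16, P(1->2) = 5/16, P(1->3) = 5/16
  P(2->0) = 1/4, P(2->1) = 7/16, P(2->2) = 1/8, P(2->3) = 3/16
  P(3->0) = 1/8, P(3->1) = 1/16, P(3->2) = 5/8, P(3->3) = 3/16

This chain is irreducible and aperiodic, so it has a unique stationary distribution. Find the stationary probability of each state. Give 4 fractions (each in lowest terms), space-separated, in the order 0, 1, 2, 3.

Answer: 543/1420 317/1420 161/710 119/710

Derivation:
The stationary distribution satisfies pi = pi * P, i.e.:
  pi_0 = 11/16*pi_0 + 3/16*pi_1 + 1/4*pi_2 + 1/8*pi_3
  pi_1 = 3/16*pi_0 + 3/16*pi_1 + 7/16*pi_2 + 1/16*pi_3
  pi_2 = 1/16*pi_0 + 5/16*pi_1 + 1/8*pi_2 + 5/8*pi_3
  pi_3 = 1/16*pi_0 + 5/16*pi_1 + 3/16*pi_2 + 3/16*pi_3
with normalization: pi_0 + pi_1 + pi_2 + pi_3 = 1.

Using the first 3 balance equations plus normalization, the linear system A*pi = b is:
  [-5/16, 3/16, 1/4, 1/8] . pi = 0
  [3/16, -13/16, 7/16, 1/16] . pi = 0
  [1/16, 5/16, -7/8, 5/8] . pi = 0
  [1, 1, 1, 1] . pi = 1

Solving yields:
  pi_0 = 543/1420
  pi_1 = 317/1420
  pi_2 = 161/710
  pi_3 = 119/710

Verification (pi * P):
  543/1420*11/16 + 317/1420*3/16 + 161/710*1/4 + 119/710*1/8 = 543/1420 = pi_0  (ok)
  543/1420*3/16 + 317/1420*3/16 + 161/710*7/16 + 119/710*1/16 = 317/1420 = pi_1  (ok)
  543/1420*1/16 + 317/1420*5/16 + 161/710*1/8 + 119/710*5/8 = 161/710 = pi_2  (ok)
  543/1420*1/16 + 317/1420*5/16 + 161/710*3/16 + 119/710*3/16 = 119/710 = pi_3  (ok)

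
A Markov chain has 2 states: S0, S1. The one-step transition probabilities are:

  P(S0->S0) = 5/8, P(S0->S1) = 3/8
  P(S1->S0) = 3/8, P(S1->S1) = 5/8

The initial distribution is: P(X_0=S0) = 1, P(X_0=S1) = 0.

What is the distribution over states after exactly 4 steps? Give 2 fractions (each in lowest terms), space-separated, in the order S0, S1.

Propagating the distribution step by step (d_{t+1} = d_t * P):
d_0 = (S0=1, S1=0)
  d_1[S0] = 1*5/8 + 0*3/8 = 5/8
  d_1[S1] = 1*3/8 + 0*5/8 = 3/8
d_1 = (S0=5/8, S1=3/8)
  d_2[S0] = 5/8*5/8 + 3/8*3/8 = 17/32
  d_2[S1] = 5/8*3/8 + 3/8*5/8 = 15/32
d_2 = (S0=17/32, S1=15/32)
  d_3[S0] = 17/32*5/8 + 15/32*3/8 = 65/128
  d_3[S1] = 17/32*3/8 + 15/32*5/8 = 63/128
d_3 = (S0=65/128, S1=63/128)
  d_4[S0] = 65/128*5/8 + 63/128*3/8 = 257/512
  d_4[S1] = 65/128*3/8 + 63/128*5/8 = 255/512
d_4 = (S0=257/512, S1=255/512)

Answer: 257/512 255/512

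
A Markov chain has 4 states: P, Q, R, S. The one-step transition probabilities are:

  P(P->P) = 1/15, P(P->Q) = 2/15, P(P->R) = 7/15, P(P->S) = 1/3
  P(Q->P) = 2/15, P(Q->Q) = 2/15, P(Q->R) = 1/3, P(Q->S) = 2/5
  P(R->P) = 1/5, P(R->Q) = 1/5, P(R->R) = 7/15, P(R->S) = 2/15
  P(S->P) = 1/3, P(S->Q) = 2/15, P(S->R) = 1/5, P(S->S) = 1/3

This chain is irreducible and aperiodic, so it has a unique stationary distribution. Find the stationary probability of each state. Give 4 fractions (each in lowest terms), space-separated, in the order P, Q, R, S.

The stationary distribution satisfies pi = pi * P, i.e.:
  pi_P = 1/15*pi_P + 2/15*pi_Q + 1/5*pi_R + 1/3*pi_S
  pi_Q = 2/15*pi_P + 2/15*pi_Q + 1/5*pi_R + 2/15*pi_S
  pi_R = 7/15*pi_P + 1/3*pi_Q + 7/15*pi_R + 1/5*pi_S
  pi_S = 1/3*pi_P + 2/5*pi_Q + 2/15*pi_R + 1/3*pi_S
with normalization: pi_P + pi_Q + pi_R + pi_S = 1.

Using the first 3 balance equations plus normalization, the linear system A*pi = b is:
  [-14/15, 2/15, 1/5, 1/3] . pi = 0
  [2/15, -13/15, 1/5, 2/15] . pi = 0
  [7/15, 1/3, -8/15, 1/5] . pi = 0
  [1, 1, 1, 1] . pi = 1

Solving yields:
  pi_P = 642/3229
  pi_Q = 511/3229
  pi_R = 1207/3229
  pi_S = 869/3229

Verification (pi * P):
  642/3229*1/15 + 511/3229*2/15 + 1207/3229*1/5 + 869/3229*1/3 = 642/3229 = pi_P  (ok)
  642/3229*2/15 + 511/3229*2/15 + 1207/3229*1/5 + 869/3229*2/15 = 511/3229 = pi_Q  (ok)
  642/3229*7/15 + 511/3229*1/3 + 1207/3229*7/15 + 869/3229*1/5 = 1207/3229 = pi_R  (ok)
  642/3229*1/3 + 511/3229*2/5 + 1207/3229*2/15 + 869/3229*1/3 = 869/3229 = pi_S  (ok)

Answer: 642/3229 511/3229 1207/3229 869/3229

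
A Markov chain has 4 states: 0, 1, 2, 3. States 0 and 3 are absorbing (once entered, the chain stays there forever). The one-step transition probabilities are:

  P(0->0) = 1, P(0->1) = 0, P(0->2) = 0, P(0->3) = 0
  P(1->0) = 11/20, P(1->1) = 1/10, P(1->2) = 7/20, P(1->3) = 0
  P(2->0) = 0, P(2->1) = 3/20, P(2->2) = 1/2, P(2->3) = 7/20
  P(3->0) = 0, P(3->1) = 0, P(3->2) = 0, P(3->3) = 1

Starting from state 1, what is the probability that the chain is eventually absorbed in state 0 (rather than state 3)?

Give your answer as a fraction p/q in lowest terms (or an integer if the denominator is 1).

Answer: 110/159

Derivation:
Let a_i = P(absorbed in 0 | start in state i).
Boundary conditions: a_0 = 1, a_3 = 0.
For each transient state i, a_i = sum_j P(i->j) * a_j:
  a_1 = 11/20*a_0 + 1/10*a_1 + 7/20*a_2 + 0*a_3
  a_2 = 0*a_0 + 3/20*a_1 + 1/2*a_2 + 7/20*a_3

Substituting a_0 = 1 and a_3 = 0, rearrange to (I - Q) a = r where r[i] = P(i -> 0):
  [9/10, -7/20] . (a_1, a_2) = 11/20
  [-3/20, 1/2] . (a_1, a_2) = 0

Solving yields:
  a_1 = 110/159
  a_2 = 11/53

Starting state is 1, so the absorption probability is a_1 = 110/159.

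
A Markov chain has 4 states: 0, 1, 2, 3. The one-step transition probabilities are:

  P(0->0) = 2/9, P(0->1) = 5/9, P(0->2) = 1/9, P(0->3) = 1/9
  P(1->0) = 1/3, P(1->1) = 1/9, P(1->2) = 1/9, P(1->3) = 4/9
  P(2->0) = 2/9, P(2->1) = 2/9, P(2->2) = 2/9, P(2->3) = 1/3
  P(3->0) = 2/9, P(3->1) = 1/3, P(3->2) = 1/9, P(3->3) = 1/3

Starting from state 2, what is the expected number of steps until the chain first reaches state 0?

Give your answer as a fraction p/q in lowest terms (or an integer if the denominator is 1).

Answer: 801/199

Derivation:
Let h_i = expected steps to first reach 0 from state i.
Boundary: h_0 = 0.
First-step equations for the other states:
  h_1 = 1 + 1/3*h_0 + 1/9*h_1 + 1/9*h_2 + 4/9*h_3
  h_2 = 1 + 2/9*h_0 + 2/9*h_1 + 2/9*h_2 + 1/3*h_3
  h_3 = 1 + 2/9*h_0 + 1/3*h_1 + 1/9*h_2 + 1/3*h_3

Substituting h_0 = 0 and rearranging gives the linear system (I - Q) h = 1:
  [8/9, -1/9, -4/9] . (h_1, h_2, h_3) = 1
  [-2/9, 7/9, -1/3] . (h_1, h_2, h_3) = 1
  [-1/3, -1/9, 2/3] . (h_1, h_2, h_3) = 1

Solving yields:
  h_1 = 720/199
  h_2 = 801/199
  h_3 = 792/199

Starting state is 2, so the expected hitting time is h_2 = 801/199.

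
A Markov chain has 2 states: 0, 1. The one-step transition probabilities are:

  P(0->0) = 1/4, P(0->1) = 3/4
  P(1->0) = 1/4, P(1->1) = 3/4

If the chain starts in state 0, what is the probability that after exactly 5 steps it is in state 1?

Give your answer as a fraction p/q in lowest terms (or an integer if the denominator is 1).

Answer: 3/4

Derivation:
Computing P^5 by repeated multiplication:
P^1 =
  0: [1/4, 3/4]
  1: [1/4, 3/4]
P^2 =
  0: [1/4, 3/4]
  1: [1/4, 3/4]
P^3 =
  0: [1/4, 3/4]
  1: [1/4, 3/4]
P^4 =
  0: [1/4, 3/4]
  1: [1/4, 3/4]
P^5 =
  0: [1/4, 3/4]
  1: [1/4, 3/4]

(P^5)[0 -> 1] = 3/4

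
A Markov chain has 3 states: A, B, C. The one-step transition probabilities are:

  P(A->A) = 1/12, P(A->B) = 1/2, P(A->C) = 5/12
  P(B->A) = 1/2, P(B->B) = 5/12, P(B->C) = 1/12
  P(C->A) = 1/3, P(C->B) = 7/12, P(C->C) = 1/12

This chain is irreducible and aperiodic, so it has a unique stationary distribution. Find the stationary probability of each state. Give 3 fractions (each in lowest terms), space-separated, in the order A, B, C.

Answer: 35/106 101/212 41/212

Derivation:
The stationary distribution satisfies pi = pi * P, i.e.:
  pi_A = 1/12*pi_A + 1/2*pi_B + 1/3*pi_C
  pi_B = 1/2*pi_A + 5/12*pi_B + 7/12*pi_C
  pi_C = 5/12*pi_A + 1/12*pi_B + 1/12*pi_C
with normalization: pi_A + pi_B + pi_C = 1.

Using the first 2 balance equations plus normalization, the linear system A*pi = b is:
  [-11/12, 1/2, 1/3] . pi = 0
  [1/2, -7/12, 7/12] . pi = 0
  [1, 1, 1] . pi = 1

Solving yields:
  pi_A = 35/106
  pi_B = 101/212
  pi_C = 41/212

Verification (pi * P):
  35/106*1/12 + 101/212*1/2 + 41/212*1/3 = 35/106 = pi_A  (ok)
  35/106*1/2 + 101/212*5/12 + 41/212*7/12 = 101/212 = pi_B  (ok)
  35/106*5/12 + 101/212*1/12 + 41/212*1/12 = 41/212 = pi_C  (ok)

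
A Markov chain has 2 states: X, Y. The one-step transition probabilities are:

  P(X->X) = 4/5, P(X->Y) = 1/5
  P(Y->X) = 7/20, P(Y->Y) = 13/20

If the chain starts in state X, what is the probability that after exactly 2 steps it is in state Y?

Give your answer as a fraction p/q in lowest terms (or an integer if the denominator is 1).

Answer: 29/100

Derivation:
Computing P^2 by repeated multiplication:
P^1 =
  X: [4/5, 1/5]
  Y: [7/20, 13/20]
P^2 =
  X: [71/100, 29/100]
  Y: [203/400, 197/400]

(P^2)[X -> Y] = 29/100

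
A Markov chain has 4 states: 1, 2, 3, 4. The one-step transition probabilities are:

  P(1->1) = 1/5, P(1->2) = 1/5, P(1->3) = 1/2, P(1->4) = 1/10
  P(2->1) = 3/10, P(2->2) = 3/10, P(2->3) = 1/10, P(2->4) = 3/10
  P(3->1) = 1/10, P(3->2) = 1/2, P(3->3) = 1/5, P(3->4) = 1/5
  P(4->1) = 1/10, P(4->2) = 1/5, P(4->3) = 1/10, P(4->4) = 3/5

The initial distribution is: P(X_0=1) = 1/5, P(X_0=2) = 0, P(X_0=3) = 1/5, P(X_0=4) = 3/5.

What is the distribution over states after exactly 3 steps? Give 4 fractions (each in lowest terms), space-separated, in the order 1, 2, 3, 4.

Answer: 217/1250 279/1000 114/625 73/200

Derivation:
Propagating the distribution step by step (d_{t+1} = d_t * P):
d_0 = (1=1/5, 2=0, 3=1/5, 4=3/5)
  d_1[1] = 1/5*1/5 + 0*3/10 + 1/5*1/10 + 3/5*1/10 = 3/25
  d_1[2] = 1/5*1/5 + 0*3/10 + 1/5*1/2 + 3/5*1/5 = 13/50
  d_1[3] = 1/5*1/2 + 0*1/10 + 1/5*1/5 + 3/5*1/10 = 1/5
  d_1[4] = 1/5*1/10 + 0*3/10 + 1/5*1/5 + 3/5*3/5 = 21/50
d_1 = (1=3/25, 2=13/50, 3=1/5, 4=21/50)
  d_2[1] = 3/25*1/5 + 13/50*3/10 + 1/5*1/10 + 21/50*1/10 = 41/250
  d_2[2] = 3/25*1/5 + 13/50*3/10 + 1/5*1/2 + 21/50*1/5 = 143/500
  d_2[3] = 3/25*1/2 + 13/50*1/10 + 1/5*1/5 + 21/50*1/10 = 21/125
  d_2[4] = 3/25*1/10 + 13/50*3/10 + 1/5*1/5 + 21/50*3/5 = 191/500
d_2 = (1=41/250, 2=143/500, 3=21/125, 4=191/500)
  d_3[1] = 41/250*1/5 + 143/500*3/10 + 21/125*1/10 + 191/500*1/10 = 217/1250
  d_3[2] = 41/250*1/5 + 143/500*3/10 + 21/125*1/2 + 191/500*1/5 = 279/1000
  d_3[3] = 41/250*1/2 + 143/500*1/10 + 21/125*1/5 + 191/500*1/10 = 114/625
  d_3[4] = 41/250*1/10 + 143/500*3/10 + 21/125*1/5 + 191/500*3/5 = 73/200
d_3 = (1=217/1250, 2=279/1000, 3=114/625, 4=73/200)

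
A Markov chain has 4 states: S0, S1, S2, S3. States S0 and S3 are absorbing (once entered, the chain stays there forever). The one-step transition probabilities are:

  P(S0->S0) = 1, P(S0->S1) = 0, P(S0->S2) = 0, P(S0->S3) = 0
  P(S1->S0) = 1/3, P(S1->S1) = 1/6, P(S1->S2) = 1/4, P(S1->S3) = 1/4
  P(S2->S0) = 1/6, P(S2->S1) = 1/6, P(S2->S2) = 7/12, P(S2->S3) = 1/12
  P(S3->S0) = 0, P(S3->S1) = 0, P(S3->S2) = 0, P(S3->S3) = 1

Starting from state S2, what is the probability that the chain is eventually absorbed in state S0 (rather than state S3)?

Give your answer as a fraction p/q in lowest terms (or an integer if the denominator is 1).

Let a_i = P(absorbed in S0 | start in state i).
Boundary conditions: a_S0 = 1, a_S3 = 0.
For each transient state i, a_i = sum_j P(i->j) * a_j:
  a_S1 = 1/3*a_S0 + 1/6*a_S1 + 1/4*a_S2 + 1/4*a_S3
  a_S2 = 1/6*a_S0 + 1/6*a_S1 + 7/12*a_S2 + 1/12*a_S3

Substituting a_S0 = 1 and a_S3 = 0, rearrange to (I - Q) a = r where r[i] = P(i -> S0):
  [5/6, -1/4] . (a_S1, a_S2) = 1/3
  [-1/6, 5/12] . (a_S1, a_S2) = 1/6

Solving yields:
  a_S1 = 13/22
  a_S2 = 7/11

Starting state is S2, so the absorption probability is a_S2 = 7/11.

Answer: 7/11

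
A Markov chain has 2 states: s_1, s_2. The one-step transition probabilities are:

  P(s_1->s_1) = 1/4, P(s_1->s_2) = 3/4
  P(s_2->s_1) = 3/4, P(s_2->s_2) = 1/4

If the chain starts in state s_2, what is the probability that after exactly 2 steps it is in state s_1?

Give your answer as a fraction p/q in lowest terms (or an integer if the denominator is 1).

Answer: 3/8

Derivation:
Computing P^2 by repeated multiplication:
P^1 =
  s_1: [1/4, 3/4]
  s_2: [3/4, 1/4]
P^2 =
  s_1: [5/8, 3/8]
  s_2: [3/8, 5/8]

(P^2)[s_2 -> s_1] = 3/8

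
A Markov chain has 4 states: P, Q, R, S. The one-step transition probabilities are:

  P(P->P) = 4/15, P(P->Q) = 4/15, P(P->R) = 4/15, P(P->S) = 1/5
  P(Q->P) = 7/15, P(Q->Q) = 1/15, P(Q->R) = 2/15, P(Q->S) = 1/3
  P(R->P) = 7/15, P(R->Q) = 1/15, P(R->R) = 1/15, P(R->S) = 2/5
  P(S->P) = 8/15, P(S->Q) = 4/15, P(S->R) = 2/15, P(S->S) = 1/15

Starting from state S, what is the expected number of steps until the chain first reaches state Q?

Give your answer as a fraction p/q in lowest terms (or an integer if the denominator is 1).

Let h_i = expected steps to first reach Q from state i.
Boundary: h_Q = 0.
First-step equations for the other states:
  h_P = 1 + 4/15*h_P + 4/15*h_Q + 4/15*h_R + 1/5*h_S
  h_R = 1 + 7/15*h_P + 1/15*h_Q + 1/15*h_R + 2/5*h_S
  h_S = 1 + 8/15*h_P + 4/15*h_Q + 2/15*h_R + 1/15*h_S

Substituting h_Q = 0 and rearranging gives the linear system (I - Q) h = 1:
  [11/15, -4/15, -1/5] . (h_P, h_R, h_S) = 1
  [-7/15, 14/15, -2/5] . (h_P, h_R, h_S) = 1
  [-8/15, -2/15, 14/15] . (h_P, h_R, h_S) = 1

Solving yields:
  h_P = 260/59
  h_R = 605/118
  h_S = 255/59

Starting state is S, so the expected hitting time is h_S = 255/59.

Answer: 255/59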